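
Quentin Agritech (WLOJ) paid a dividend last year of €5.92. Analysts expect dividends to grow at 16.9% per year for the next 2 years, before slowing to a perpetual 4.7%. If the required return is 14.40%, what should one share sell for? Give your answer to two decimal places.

€78.95

Two-stage DDM. Project D₁…D_2 at 0.169, terminal growth 0.047, discount at r = 0.144.
D_1 = 6.9205
D_2 = 8.0900
Terminal value at t=2: TV = D_3/(r−g) = 8.4703/(0.144−0.047) = 87.3224
P₀ = 6.9205/(1+0.144)^1 + 8.0900/(1+0.144)^2 + 87.3224/(1+0.144)^2 = 78.9536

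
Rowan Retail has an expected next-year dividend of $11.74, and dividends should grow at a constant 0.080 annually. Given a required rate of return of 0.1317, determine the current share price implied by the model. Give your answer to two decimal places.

Gordon growth model: P₀ = D₁/(r − g), with D₁ = 11.74 given directly.
P₀ = 11.7400 / (0.1317 − 0.08) = 11.7400 / 0.0517 = 227.0793

$227.08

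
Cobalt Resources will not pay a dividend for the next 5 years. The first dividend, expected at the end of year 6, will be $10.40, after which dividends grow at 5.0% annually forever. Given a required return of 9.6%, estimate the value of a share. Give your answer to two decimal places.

$142.96

Deferred-dividend DDM. At t=5 the remaining stream is a growing perpetuity with first payment D_6 = 10.40.
V_5 = D_6/(r−g) = 10.40/(0.096−0.05) = 226.0870
P₀ = V_5/(1+r)^5 = 226.0870/(1+0.096)^5 = 142.9627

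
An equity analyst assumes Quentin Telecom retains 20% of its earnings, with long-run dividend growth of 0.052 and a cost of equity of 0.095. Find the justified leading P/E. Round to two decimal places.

Payout ratio b = 1 − 0.20 = 0.80.
Justified leading P/E = b/(r−g) = 0.80/(0.095−0.052) = 18.6047

18.60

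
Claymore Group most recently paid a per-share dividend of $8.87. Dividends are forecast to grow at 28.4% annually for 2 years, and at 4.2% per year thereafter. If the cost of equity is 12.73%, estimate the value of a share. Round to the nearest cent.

$162.18

Two-stage DDM. Project D₁…D_2 at 0.284, terminal growth 0.042, discount at r = 0.1273.
D_1 = 11.3891
D_2 = 14.6236
Terminal value at t=2: TV = D_3/(r−g) = 15.2378/(0.1273−0.042) = 178.6374
P₀ = 11.3891/(1+0.1273)^1 + 14.6236/(1+0.1273)^2 + 178.6374/(1+0.1273)^2 = 162.1805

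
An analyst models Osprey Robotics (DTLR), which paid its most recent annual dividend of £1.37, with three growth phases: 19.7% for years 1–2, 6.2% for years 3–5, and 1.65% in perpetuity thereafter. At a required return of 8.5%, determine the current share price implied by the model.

Three-stage DDM. Project D₁…D_5; terminal Gordon value at t=5 with g = 0.0165; discount at r = 0.085.
D_1 = 1.6399
D_2 = 1.9629
D_3 = 2.0847
D_4 = 2.2139
D_5 = 2.3512
TV_5 = 2.3900/(0.085−0.0165) = 34.8899
P₀ = Σ Dₜ/(1+r)ᵗ + TV_5/(1+r)^5 = 31.1754

£31.18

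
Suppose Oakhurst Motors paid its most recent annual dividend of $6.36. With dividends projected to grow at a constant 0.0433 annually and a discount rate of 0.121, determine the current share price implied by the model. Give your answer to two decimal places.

$85.40

Gordon growth model: P₀ = D₁/(r − g). D₁ = 6.36 × (1 + 0.0433) = 6.6354.
P₀ = 6.6354 / (0.121 − 0.0433) = 6.6354 / 0.0777 = 85.3975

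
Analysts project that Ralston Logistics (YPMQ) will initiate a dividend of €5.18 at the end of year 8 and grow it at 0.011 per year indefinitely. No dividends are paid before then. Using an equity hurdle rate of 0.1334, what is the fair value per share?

€17.61

Deferred-dividend DDM. At t=7 the remaining stream is a growing perpetuity with first payment D_8 = 5.18.
V_7 = D_8/(r−g) = 5.18/(0.1334−0.011) = 42.3203
P₀ = V_7/(1+r)^7 = 42.3203/(1+0.1334)^7 = 17.6143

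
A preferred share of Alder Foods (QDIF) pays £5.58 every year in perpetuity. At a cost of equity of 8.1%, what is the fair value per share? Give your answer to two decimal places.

£68.89

Zero-growth DDM (perpetuity): P₀ = D/r = 5.58 / 0.081 = 68.8889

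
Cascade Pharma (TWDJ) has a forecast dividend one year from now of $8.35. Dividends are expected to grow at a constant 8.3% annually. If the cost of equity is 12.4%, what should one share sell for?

Gordon growth model: P₀ = D₁/(r − g), with D₁ = 8.35 given directly.
P₀ = 8.3500 / (0.124 − 0.083) = 8.3500 / 0.041 = 203.6585

$203.66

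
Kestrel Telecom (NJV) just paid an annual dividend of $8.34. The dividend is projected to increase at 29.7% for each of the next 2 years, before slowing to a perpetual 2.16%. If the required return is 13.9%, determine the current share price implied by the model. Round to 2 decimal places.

$114.42

Two-stage DDM. Project D₁…D_2 at 0.297, terminal growth 0.0216, discount at r = 0.139.
D_1 = 10.8170
D_2 = 14.0296
Terminal value at t=2: TV = D_3/(r−g) = 14.3327/(0.139−0.0216) = 122.0840
P₀ = 10.8170/(1+0.139)^1 + 14.0296/(1+0.139)^2 + 122.0840/(1+0.139)^2 = 114.4159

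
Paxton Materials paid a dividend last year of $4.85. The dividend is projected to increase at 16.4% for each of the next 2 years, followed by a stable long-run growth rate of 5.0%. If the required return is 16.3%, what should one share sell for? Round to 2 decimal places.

$54.86

Two-stage DDM. Project D₁…D_2 at 0.164, terminal growth 0.05, discount at r = 0.163.
D_1 = 5.6454
D_2 = 6.5712
Terminal value at t=2: TV = D_3/(r−g) = 6.8998/(0.163−0.05) = 61.0602
P₀ = 5.6454/(1+0.163)^1 + 6.5712/(1+0.163)^2 + 61.0602/(1+0.163)^2 = 54.8564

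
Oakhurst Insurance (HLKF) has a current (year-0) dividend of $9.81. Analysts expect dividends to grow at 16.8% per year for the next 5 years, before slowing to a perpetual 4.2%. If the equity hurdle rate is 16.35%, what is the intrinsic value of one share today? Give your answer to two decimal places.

Two-stage DDM. Project D₁…D_5 at 0.168, terminal growth 0.042, discount at r = 0.1635.
D_1 = 11.4581
D_2 = 13.3830
D_3 = 15.6314
D_4 = 18.2575
D_5 = 21.3247
Terminal value at t=5: TV = D_6/(r−g) = 22.2204/(0.1635−0.042) = 182.8836
P₀ = 11.4581/(1+0.1635)^1 + 13.3830/(1+0.1635)^2 + 15.6314/(1+0.1635)^3 + 18.2575/(1+0.1635)^4 + 21.3247/(1+0.1635)^5 + 182.8836/(1+0.1635)^5 = 135.3935

$135.39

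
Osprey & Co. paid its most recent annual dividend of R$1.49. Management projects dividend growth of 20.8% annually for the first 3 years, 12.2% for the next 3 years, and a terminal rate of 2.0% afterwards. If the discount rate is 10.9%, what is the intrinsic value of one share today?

Three-stage DDM. Project D₁…D_6; terminal Gordon value at t=6 with g = 0.02; discount at r = 0.109.
D_1 = 1.7999
D_2 = 2.1743
D_3 = 2.6266
D_4 = 2.9470
D_5 = 3.3065
D_6 = 3.7099
TV_6 = 3.7841/(0.109−0.02) = 42.5183
P₀ = Σ Dₜ/(1+r)ᵗ + TV_6/(1+r)^6 = 34.0856

R$34.09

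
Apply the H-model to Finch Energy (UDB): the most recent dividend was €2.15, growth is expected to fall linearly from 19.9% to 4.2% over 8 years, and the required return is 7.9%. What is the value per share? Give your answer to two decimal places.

€97.04

H-model: P₀ = D₀[(1+g_L) + H(g_S−g_L)]/(r−g_L), with H = 8/2 = 4.
P₀ = 2.15 × [(1+0.042) + 4×(0.199−0.042)] / (0.079−0.042)
   = 2.15 × 1.6700 / 0.037 = 97.0405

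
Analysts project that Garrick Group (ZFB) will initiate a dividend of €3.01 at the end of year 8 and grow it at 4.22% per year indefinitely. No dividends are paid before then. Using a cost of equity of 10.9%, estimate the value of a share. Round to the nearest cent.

Deferred-dividend DDM. At t=7 the remaining stream is a growing perpetuity with first payment D_8 = 3.01.
V_7 = D_8/(r−g) = 3.01/(0.109−0.0422) = 45.0599
P₀ = V_7/(1+r)^7 = 45.0599/(1+0.109)^7 = 21.8408

€21.84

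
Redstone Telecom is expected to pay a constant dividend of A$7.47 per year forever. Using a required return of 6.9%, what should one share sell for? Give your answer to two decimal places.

Zero-growth DDM (perpetuity): P₀ = D/r = 7.47 / 0.069 = 108.2609

A$108.26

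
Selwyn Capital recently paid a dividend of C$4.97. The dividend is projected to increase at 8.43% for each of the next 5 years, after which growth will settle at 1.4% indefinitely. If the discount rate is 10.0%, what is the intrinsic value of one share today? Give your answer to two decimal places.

C$78.34

Two-stage DDM. Project D₁…D_5 at 0.0843, terminal growth 0.014, discount at r = 0.1.
D_1 = 5.3890
D_2 = 5.8433
D_3 = 6.3358
D_4 = 6.8700
D_5 = 7.4491
Terminal value at t=5: TV = D_6/(r−g) = 7.5534/(0.1−0.014) = 87.8301
P₀ = 5.3890/(1+0.1)^1 + 5.8433/(1+0.1)^2 + 6.3358/(1+0.1)^3 + 6.8700/(1+0.1)^4 + 7.4491/(1+0.1)^5 + 87.8301/(1+0.1)^5 = 78.3416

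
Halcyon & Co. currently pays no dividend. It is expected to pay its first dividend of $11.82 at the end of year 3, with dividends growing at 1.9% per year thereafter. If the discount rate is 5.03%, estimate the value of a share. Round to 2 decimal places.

$342.33

Deferred-dividend DDM. At t=2 the remaining stream is a growing perpetuity with first payment D_3 = 11.82.
V_2 = D_3/(r−g) = 11.82/(0.0503−0.019) = 377.6358
P₀ = V_2/(1+r)^2 = 377.6358/(1+0.0503)^2 = 342.3311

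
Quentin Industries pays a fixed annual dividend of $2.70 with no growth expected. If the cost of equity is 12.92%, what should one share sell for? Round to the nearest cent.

$20.90

Zero-growth DDM (perpetuity): P₀ = D/r = 2.70 / 0.1292 = 20.8978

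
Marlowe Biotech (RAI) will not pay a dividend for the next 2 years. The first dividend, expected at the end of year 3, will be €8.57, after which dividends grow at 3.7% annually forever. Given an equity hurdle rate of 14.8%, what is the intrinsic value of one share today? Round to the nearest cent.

Deferred-dividend DDM. At t=2 the remaining stream is a growing perpetuity with first payment D_3 = 8.57.
V_2 = D_3/(r−g) = 8.57/(0.148−0.037) = 77.2072
P₀ = V_2/(1+r)^2 = 77.2072/(1+0.148)^2 = 58.5833

€58.58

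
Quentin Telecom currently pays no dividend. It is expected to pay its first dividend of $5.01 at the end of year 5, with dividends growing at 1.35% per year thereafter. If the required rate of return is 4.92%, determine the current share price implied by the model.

Deferred-dividend DDM. At t=4 the remaining stream is a growing perpetuity with first payment D_5 = 5.01.
V_4 = D_5/(r−g) = 5.01/(0.0492−0.0135) = 140.3361
P₀ = V_4/(1+r)^4 = 140.3361/(1+0.0492)^4 = 115.8074

$115.81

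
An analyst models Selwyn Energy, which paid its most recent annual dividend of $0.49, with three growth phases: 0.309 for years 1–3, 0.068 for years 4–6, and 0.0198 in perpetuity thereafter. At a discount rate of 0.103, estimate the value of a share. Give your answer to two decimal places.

$13.51

Three-stage DDM. Project D₁…D_6; terminal Gordon value at t=6 with g = 0.0198; discount at r = 0.103.
D_1 = 0.6414
D_2 = 0.8396
D_3 = 1.0990
D_4 = 1.1738
D_5 = 1.2536
D_6 = 1.3388
TV_6 = 1.3653/(0.103−0.0198) = 16.4104
P₀ = Σ Dₜ/(1+r)ᵗ + TV_6/(1+r)^6 = 13.5081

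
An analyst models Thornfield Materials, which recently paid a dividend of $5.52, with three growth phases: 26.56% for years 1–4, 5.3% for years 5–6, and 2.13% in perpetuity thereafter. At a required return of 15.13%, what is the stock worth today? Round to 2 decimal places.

Three-stage DDM. Project D₁…D_6; terminal Gordon value at t=6 with g = 0.0213; discount at r = 0.1513.
D_1 = 6.9861
D_2 = 8.8416
D_3 = 11.1900
D_4 = 14.1620
D_5 = 14.9126
D_6 = 15.7030
TV_6 = 16.0374/(0.1513−0.0213) = 123.3649
P₀ = Σ Dₜ/(1+r)ᵗ + TV_6/(1+r)^6 = 95.2210

$95.22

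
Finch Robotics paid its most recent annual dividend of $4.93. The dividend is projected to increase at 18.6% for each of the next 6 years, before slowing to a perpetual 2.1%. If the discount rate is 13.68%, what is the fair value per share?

Two-stage DDM. Project D₁…D_6 at 0.186, terminal growth 0.021, discount at r = 0.1368.
D_1 = 5.8470
D_2 = 6.9345
D_3 = 8.2243
D_4 = 9.7541
D_5 = 11.5683
D_6 = 13.7200
Terminal value at t=6: TV = D_7/(r−g) = 14.0082/(0.1368−0.021) = 120.9685
P₀ = 5.8470/(1+0.1368)^1 + 6.9345/(1+0.1368)^2 + 8.2243/(1+0.1368)^3 + 9.7541/(1+0.1368)^4 + 11.5683/(1+0.1368)^5 + 13.7200/(1+0.1368)^6 + 120.9685/(1+0.1368)^6 = 90.4473

$90.45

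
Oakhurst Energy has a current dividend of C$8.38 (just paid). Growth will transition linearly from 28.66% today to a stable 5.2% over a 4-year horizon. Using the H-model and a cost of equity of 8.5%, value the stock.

H-model: P₀ = D₀[(1+g_L) + H(g_S−g_L)]/(r−g_L), with H = 4/2 = 2.
P₀ = 8.38 × [(1+0.052) + 2×(0.2866−0.052)] / (0.085−0.052)
   = 8.38 × 1.5212 / 0.033 = 386.2926

C$386.29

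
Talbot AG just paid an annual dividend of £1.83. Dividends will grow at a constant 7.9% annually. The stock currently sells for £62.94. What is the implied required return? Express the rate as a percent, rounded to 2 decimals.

Rearranging the constant-growth DDM: r = D₁/P₀ + g.
D₁ = 1.83 × (1 + 0.079) = 1.9746.
r = 1.9746 / 62.94 + 0.079 = 0.03137 + 0.079 = 0.11037

11.04%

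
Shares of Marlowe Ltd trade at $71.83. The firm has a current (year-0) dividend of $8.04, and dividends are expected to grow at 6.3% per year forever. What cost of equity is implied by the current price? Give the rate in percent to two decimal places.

18.20%

Rearranging the constant-growth DDM: r = D₁/P₀ + g.
D₁ = 8.04 × (1 + 0.063) = 8.5465.
r = 8.5465 / 71.83 + 0.063 = 0.11898 + 0.063 = 0.18198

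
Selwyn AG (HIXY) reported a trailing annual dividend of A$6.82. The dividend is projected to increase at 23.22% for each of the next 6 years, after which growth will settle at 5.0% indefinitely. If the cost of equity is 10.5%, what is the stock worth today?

A$311.30

Two-stage DDM. Project D₁…D_6 at 0.2322, terminal growth 0.05, discount at r = 0.105.
D_1 = 8.4036
D_2 = 10.3549
D_3 = 12.7593
D_4 = 15.7221
D_5 = 19.3727
D_6 = 23.8711
Terminal value at t=6: TV = D_7/(r−g) = 25.0646/(0.105−0.05) = 455.7201
P₀ = 8.4036/(1+0.105)^1 + 10.3549/(1+0.105)^2 + 12.7593/(1+0.105)^3 + 15.7221/(1+0.105)^4 + 19.3727/(1+0.105)^5 + 23.8711/(1+0.105)^6 + 455.7201/(1+0.105)^6 = 311.2965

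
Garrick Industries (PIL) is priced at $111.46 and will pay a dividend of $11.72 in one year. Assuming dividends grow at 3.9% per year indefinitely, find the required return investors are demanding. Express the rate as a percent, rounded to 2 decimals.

14.41%

Rearranging the constant-growth DDM: r = D₁/P₀ + g.
r = 11.7200 / 111.46 + 0.039 = 0.10515 + 0.039 = 0.14415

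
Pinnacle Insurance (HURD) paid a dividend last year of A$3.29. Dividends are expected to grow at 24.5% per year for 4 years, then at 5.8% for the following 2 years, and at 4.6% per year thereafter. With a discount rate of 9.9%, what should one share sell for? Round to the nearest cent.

A$127.50

Three-stage DDM. Project D₁…D_6; terminal Gordon value at t=6 with g = 0.046; discount at r = 0.099.
D_1 = 4.0960
D_2 = 5.0996
D_3 = 6.3490
D_4 = 7.9045
D_5 = 8.3629
D_6 = 8.8480
TV_6 = 9.2550/(0.099−0.046) = 174.6226
P₀ = Σ Dₜ/(1+r)ᵗ + TV_6/(1+r)^6 = 127.4984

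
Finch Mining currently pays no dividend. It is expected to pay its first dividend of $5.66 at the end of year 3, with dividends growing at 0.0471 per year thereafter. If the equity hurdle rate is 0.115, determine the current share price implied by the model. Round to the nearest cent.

$67.05

Deferred-dividend DDM. At t=2 the remaining stream is a growing perpetuity with first payment D_3 = 5.66.
V_2 = D_3/(r−g) = 5.66/(0.115−0.0471) = 83.3579
P₀ = V_2/(1+r)^2 = 83.3579/(1+0.115)^2 = 67.0497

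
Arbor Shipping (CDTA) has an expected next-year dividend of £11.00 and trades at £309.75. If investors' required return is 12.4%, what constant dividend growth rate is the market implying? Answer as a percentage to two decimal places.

From P₀ = D₁/(r − g), the implied growth is g = r − D₁/P₀.
g = 0.124 − 11.00/309.75 = 0.124 − 0.03551 = 0.08849

8.85%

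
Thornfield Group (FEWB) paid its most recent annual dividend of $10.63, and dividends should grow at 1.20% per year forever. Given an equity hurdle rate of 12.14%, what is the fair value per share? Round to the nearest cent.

$98.33

Gordon growth model: P₀ = D₁/(r − g). D₁ = 10.63 × (1 + 0.012) = 10.7576.
P₀ = 10.7576 / (0.1214 − 0.012) = 10.7576 / 0.1094 = 98.3324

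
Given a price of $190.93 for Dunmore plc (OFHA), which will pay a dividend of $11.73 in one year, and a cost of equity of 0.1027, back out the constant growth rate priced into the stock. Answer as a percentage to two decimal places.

4.13%

From P₀ = D₁/(r − g), the implied growth is g = r − D₁/P₀.
g = 0.1027 − 11.73/190.93 = 0.1027 − 0.06144 = 0.04126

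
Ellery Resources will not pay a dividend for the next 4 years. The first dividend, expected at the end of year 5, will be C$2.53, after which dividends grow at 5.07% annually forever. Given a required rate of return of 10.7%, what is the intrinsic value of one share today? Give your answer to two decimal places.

C$29.92

Deferred-dividend DDM. At t=4 the remaining stream is a growing perpetuity with first payment D_5 = 2.53.
V_4 = D_5/(r−g) = 2.53/(0.107−0.0507) = 44.9378
P₀ = V_4/(1+r)^4 = 44.9378/(1+0.107)^4 = 29.9241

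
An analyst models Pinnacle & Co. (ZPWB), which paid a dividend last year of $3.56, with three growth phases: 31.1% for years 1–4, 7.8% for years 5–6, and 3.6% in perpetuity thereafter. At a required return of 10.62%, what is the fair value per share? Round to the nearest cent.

$134.11

Three-stage DDM. Project D₁…D_6; terminal Gordon value at t=6 with g = 0.036; discount at r = 0.1062.
D_1 = 4.6672
D_2 = 6.1186
D_3 = 8.0215
D_4 = 10.5162
D_5 = 11.3365
D_6 = 12.2208
TV_6 = 12.6607/(0.1062−0.036) = 180.3520
P₀ = Σ Dₜ/(1+r)ᵗ + TV_6/(1+r)^6 = 134.1099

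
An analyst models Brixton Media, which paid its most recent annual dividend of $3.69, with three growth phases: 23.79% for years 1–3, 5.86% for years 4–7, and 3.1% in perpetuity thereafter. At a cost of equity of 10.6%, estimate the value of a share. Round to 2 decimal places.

$92.19

Three-stage DDM. Project D₁…D_7; terminal Gordon value at t=7 with g = 0.031; discount at r = 0.106.
D_1 = 4.5679
D_2 = 5.6545
D_3 = 6.9998
D_4 = 7.4099
D_5 = 7.8442
D_6 = 8.3038
D_7 = 8.7904
TV_7 = 9.0629/(0.106−0.031) = 120.8392
P₀ = Σ Dₜ/(1+r)ᵗ + TV_7/(1+r)^7 = 92.1906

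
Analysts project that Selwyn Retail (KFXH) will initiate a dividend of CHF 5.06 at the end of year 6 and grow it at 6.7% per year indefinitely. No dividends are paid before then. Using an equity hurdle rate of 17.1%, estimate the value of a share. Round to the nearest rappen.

Deferred-dividend DDM. At t=5 the remaining stream is a growing perpetuity with first payment D_6 = 5.06.
V_5 = D_6/(r−g) = 5.06/(0.171−0.067) = 48.6538
P₀ = V_5/(1+r)^5 = 48.6538/(1+0.171)^5 = 22.0970

CHF 22.10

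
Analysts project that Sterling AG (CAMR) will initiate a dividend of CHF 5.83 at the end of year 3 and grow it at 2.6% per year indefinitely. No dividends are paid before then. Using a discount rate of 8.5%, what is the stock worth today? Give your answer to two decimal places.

Deferred-dividend DDM. At t=2 the remaining stream is a growing perpetuity with first payment D_3 = 5.83.
V_2 = D_3/(r−g) = 5.83/(0.085−0.026) = 98.8136
P₀ = V_2/(1+r)^2 = 98.8136/(1+0.085)^2 = 83.9377

CHF 83.94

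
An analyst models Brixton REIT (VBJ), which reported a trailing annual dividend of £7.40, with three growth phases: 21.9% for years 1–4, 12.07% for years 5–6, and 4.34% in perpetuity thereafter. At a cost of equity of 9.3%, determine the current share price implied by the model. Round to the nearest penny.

£316.15

Three-stage DDM. Project D₁…D_6; terminal Gordon value at t=6 with g = 0.0434; discount at r = 0.093.
D_1 = 9.0206
D_2 = 10.9961
D_3 = 13.4043
D_4 = 16.3398
D_5 = 18.3120
D_6 = 20.5223
TV_6 = 21.4129/(0.093−0.0434) = 431.7123
P₀ = Σ Dₜ/(1+r)ᵗ + TV_6/(1+r)^6 = 316.1535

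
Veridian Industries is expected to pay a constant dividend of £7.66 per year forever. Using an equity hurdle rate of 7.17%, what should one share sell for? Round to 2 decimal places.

£106.83

Zero-growth DDM (perpetuity): P₀ = D/r = 7.66 / 0.0717 = 106.8340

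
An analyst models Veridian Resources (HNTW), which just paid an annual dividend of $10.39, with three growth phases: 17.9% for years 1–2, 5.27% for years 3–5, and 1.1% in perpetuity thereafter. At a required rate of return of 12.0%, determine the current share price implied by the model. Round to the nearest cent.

$141.68

Three-stage DDM. Project D₁…D_5; terminal Gordon value at t=5 with g = 0.011; discount at r = 0.12.
D_1 = 12.2498
D_2 = 14.4425
D_3 = 15.2036
D_4 = 16.0049
D_5 = 16.8483
TV_5 = 17.0337/(0.12−0.011) = 156.2722
P₀ = Σ Dₜ/(1+r)ᵗ + TV_5/(1+r)^5 = 141.6771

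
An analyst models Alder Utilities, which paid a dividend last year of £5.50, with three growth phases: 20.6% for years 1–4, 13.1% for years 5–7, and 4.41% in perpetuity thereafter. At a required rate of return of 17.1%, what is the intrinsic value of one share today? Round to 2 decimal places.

Three-stage DDM. Project D₁…D_7; terminal Gordon value at t=7 with g = 0.0441; discount at r = 0.171.
D_1 = 6.6330
D_2 = 7.9994
D_3 = 9.6473
D_4 = 11.6346
D_5 = 13.1587
D_6 = 14.8825
D_7 = 16.8322
TV_7 = 17.5745/(0.171−0.0441) = 138.4906
P₀ = Σ Dₜ/(1+r)ᵗ + TV_7/(1+r)^7 = 86.8864

£86.89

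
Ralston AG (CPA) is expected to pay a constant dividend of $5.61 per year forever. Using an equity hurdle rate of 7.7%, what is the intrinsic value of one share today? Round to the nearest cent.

Zero-growth DDM (perpetuity): P₀ = D/r = 5.61 / 0.077 = 72.8571

$72.86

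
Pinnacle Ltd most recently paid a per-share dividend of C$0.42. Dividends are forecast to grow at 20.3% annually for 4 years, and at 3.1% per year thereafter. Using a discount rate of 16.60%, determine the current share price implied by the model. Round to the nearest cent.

C$5.45

Two-stage DDM. Project D₁…D_4 at 0.203, terminal growth 0.031, discount at r = 0.166.
D_1 = 0.5053
D_2 = 0.6078
D_3 = 0.7312
D_4 = 0.8797
Terminal value at t=4: TV = D_5/(r−g) = 0.9069/(0.166−0.031) = 6.7179
P₀ = 0.5053/(1+0.166)^1 + 0.6078/(1+0.166)^2 + 0.7312/(1+0.166)^3 + 0.8797/(1+0.166)^4 + 6.7179/(1+0.166)^4 = 5.4521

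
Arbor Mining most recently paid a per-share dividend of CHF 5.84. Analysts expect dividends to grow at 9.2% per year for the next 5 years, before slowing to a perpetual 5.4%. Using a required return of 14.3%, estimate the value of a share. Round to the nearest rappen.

CHF 80.56

Two-stage DDM. Project D₁…D_5 at 0.092, terminal growth 0.054, discount at r = 0.143.
D_1 = 6.3773
D_2 = 6.9640
D_3 = 7.6047
D_4 = 8.3043
D_5 = 9.0683
Terminal value at t=5: TV = D_6/(r−g) = 9.5580/(0.143−0.054) = 107.3932
P₀ = 6.3773/(1+0.143)^1 + 6.9640/(1+0.143)^2 + 7.6047/(1+0.143)^3 + 8.3043/(1+0.143)^4 + 9.0683/(1+0.143)^5 + 107.3932/(1+0.143)^5 = 80.5647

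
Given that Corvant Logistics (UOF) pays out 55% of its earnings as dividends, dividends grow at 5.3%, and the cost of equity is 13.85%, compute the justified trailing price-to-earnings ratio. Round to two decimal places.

6.77

Justified trailing P/E = b(1+g)/(r−g) = 0.55×(1+0.053)/(0.1385−0.053) = 6.7737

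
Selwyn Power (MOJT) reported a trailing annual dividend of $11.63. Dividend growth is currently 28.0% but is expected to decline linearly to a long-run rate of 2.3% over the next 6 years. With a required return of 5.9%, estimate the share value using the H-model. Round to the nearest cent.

$579.56

H-model: P₀ = D₀[(1+g_L) + H(g_S−g_L)]/(r−g_L), with H = 6/2 = 3.
P₀ = 11.63 × [(1+0.023) + 3×(0.28−0.023)] / (0.059−0.023)
   = 11.63 × 1.7940 / 0.036 = 579.5617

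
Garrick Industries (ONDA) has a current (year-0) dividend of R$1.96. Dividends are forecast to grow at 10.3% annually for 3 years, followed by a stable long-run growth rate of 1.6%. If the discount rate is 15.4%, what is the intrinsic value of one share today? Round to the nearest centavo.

R$17.98

Two-stage DDM. Project D₁…D_3 at 0.103, terminal growth 0.016, discount at r = 0.154.
D_1 = 2.1619
D_2 = 2.3846
D_3 = 2.6302
Terminal value at t=3: TV = D_4/(r−g) = 2.6722/(0.154−0.016) = 19.3641
P₀ = 2.1619/(1+0.154)^1 + 2.3846/(1+0.154)^2 + 2.6302/(1+0.154)^3 + 19.3641/(1+0.154)^3 = 17.9757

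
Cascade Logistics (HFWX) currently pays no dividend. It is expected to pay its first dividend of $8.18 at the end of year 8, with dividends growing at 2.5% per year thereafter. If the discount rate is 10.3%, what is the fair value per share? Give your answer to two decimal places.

$52.80

Deferred-dividend DDM. At t=7 the remaining stream is a growing perpetuity with first payment D_8 = 8.18.
V_7 = D_8/(r−g) = 8.18/(0.103−0.025) = 104.8718
P₀ = V_7/(1+r)^7 = 104.8718/(1+0.103)^7 = 52.7995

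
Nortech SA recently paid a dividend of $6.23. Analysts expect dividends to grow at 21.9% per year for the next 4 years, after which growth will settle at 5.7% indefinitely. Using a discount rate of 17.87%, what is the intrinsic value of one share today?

$89.02

Two-stage DDM. Project D₁…D_4 at 0.219, terminal growth 0.057, discount at r = 0.1787.
D_1 = 7.5944
D_2 = 9.2575
D_3 = 11.2849
D_4 = 13.7563
Terminal value at t=4: TV = D_5/(r−g) = 14.5405/(0.1787−0.057) = 119.4778
P₀ = 7.5944/(1+0.1787)^1 + 9.2575/(1+0.1787)^2 + 11.2849/(1+0.1787)^3 + 13.7563/(1+0.1787)^4 + 119.4778/(1+0.1787)^4 = 89.0218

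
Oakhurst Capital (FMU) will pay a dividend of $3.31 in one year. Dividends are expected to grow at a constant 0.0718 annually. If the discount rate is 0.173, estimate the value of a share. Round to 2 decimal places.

Gordon growth model: P₀ = D₁/(r − g), with D₁ = 3.31 given directly.
P₀ = 3.3100 / (0.173 − 0.0718) = 3.3100 / 0.1012 = 32.7075

$32.71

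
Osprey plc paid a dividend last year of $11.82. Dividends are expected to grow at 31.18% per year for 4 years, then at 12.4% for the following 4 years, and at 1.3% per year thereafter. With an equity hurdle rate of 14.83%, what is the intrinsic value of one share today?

$281.40

Three-stage DDM. Project D₁…D_8; terminal Gordon value at t=8 with g = 0.013; discount at r = 0.1483.
D_1 = 15.5055
D_2 = 20.3401
D_3 = 26.6821
D_4 = 35.0016
D_5 = 39.3418
D_6 = 44.2202
D_7 = 49.7035
D_8 = 55.8667
TV_8 = 56.5930/(0.1483−0.013) = 418.2779
P₀ = Σ Dₜ/(1+r)ᵗ + TV_8/(1+r)^8 = 281.3986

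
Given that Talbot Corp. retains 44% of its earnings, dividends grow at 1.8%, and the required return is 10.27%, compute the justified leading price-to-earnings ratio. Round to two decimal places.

Payout ratio b = 1 − 0.44 = 0.56.
Justified leading P/E = b/(r−g) = 0.56/(0.1027−0.018) = 6.6116

6.61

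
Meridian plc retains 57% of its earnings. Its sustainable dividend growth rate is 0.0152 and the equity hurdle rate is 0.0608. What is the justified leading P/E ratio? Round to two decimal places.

9.43

Payout ratio b = 1 − 0.57 = 0.43.
Justified leading P/E = b/(r−g) = 0.43/(0.0608−0.0152) = 9.4298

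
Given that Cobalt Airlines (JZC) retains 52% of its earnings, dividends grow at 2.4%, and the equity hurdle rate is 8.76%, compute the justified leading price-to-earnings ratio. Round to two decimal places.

Payout ratio b = 1 − 0.52 = 0.48.
Justified leading P/E = b/(r−g) = 0.48/(0.0876−0.024) = 7.5472

7.55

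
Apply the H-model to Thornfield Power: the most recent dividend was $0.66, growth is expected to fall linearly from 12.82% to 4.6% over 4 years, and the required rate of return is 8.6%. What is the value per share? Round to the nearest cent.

H-model: P₀ = D₀[(1+g_L) + H(g_S−g_L)]/(r−g_L), with H = 4/2 = 2.
P₀ = 0.66 × [(1+0.046) + 2×(0.1282−0.046)] / (0.086−0.046)
   = 0.66 × 1.2104 / 0.04 = 19.9716

$19.97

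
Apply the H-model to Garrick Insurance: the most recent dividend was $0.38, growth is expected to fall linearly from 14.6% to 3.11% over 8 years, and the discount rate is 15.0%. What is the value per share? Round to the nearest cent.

$4.76

H-model: P₀ = D₀[(1+g_L) + H(g_S−g_L)]/(r−g_L), with H = 8/2 = 4.
P₀ = 0.38 × [(1+0.0311) + 4×(0.146−0.0311)] / (0.15−0.0311)
   = 0.38 × 1.4907 / 0.1189 = 4.7642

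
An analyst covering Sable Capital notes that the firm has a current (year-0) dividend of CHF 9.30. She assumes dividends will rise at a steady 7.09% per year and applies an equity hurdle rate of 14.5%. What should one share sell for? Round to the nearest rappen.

Gordon growth model: P₀ = D₁/(r − g). D₁ = 9.30 × (1 + 0.0709) = 9.9594.
P₀ = 9.9594 / (0.145 − 0.0709) = 9.9594 / 0.0741 = 134.4045

CHF 134.40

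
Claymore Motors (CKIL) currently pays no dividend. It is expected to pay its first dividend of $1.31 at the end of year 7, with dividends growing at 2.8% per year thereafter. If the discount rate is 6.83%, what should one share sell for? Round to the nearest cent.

Deferred-dividend DDM. At t=6 the remaining stream is a growing perpetuity with first payment D_7 = 1.31.
V_6 = D_7/(r−g) = 1.31/(0.0683−0.028) = 32.5062
P₀ = V_6/(1+r)^6 = 32.5062/(1+0.0683)^6 = 21.8679

$21.87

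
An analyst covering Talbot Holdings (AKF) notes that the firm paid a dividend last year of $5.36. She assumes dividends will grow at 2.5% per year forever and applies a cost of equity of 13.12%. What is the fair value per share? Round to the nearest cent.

$51.73

Gordon growth model: P₀ = D₁/(r − g). D₁ = 5.36 × (1 + 0.025) = 5.4940.
P₀ = 5.4940 / (0.1312 − 0.025) = 5.4940 / 0.1062 = 51.7326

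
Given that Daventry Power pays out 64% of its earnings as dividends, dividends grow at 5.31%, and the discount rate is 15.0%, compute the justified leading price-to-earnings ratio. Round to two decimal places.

6.60

Justified leading P/E = b/(r−g) = 0.64/(0.15−0.0531) = 6.6047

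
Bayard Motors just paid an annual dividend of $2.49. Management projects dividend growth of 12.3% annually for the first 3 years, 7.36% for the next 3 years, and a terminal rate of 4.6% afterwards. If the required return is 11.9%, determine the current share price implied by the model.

$46.33

Three-stage DDM. Project D₁…D_6; terminal Gordon value at t=6 with g = 0.046; discount at r = 0.119.
D_1 = 2.7963
D_2 = 3.1402
D_3 = 3.5265
D_4 = 3.7860
D_5 = 4.0647
D_6 = 4.3638
TV_6 = 4.5645/(0.119−0.046) = 62.5281
P₀ = Σ Dₜ/(1+r)ᵗ + TV_6/(1+r)^6 = 46.3266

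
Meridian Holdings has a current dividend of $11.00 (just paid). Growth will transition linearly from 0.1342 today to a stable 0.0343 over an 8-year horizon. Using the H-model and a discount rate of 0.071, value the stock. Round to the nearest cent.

$429.78

H-model: P₀ = D₀[(1+g_L) + H(g_S−g_L)]/(r−g_L), with H = 8/2 = 4.
P₀ = 11.00 × [(1+0.0343) + 4×(0.1342−0.0343)] / (0.071−0.0343)
   = 11.00 × 1.4339 / 0.0367 = 429.7793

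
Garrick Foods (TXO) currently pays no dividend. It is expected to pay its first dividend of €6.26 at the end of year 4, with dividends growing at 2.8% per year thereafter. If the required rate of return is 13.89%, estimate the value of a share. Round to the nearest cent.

€38.21

Deferred-dividend DDM. At t=3 the remaining stream is a growing perpetuity with first payment D_4 = 6.26.
V_3 = D_4/(r−g) = 6.26/(0.1389−0.028) = 56.4472
P₀ = V_3/(1+r)^3 = 56.4472/(1+0.1389)^3 = 38.2108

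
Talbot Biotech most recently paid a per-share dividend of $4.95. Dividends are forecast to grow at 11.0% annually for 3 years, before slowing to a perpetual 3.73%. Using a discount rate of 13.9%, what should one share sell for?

Two-stage DDM. Project D₁…D_3 at 0.11, terminal growth 0.0373, discount at r = 0.139.
D_1 = 5.4945
D_2 = 6.0989
D_3 = 6.7698
Terminal value at t=3: TV = D_4/(r−g) = 7.0223/(0.139−0.0373) = 69.0490
P₀ = 5.4945/(1+0.139)^1 + 6.0989/(1+0.139)^2 + 6.7698/(1+0.139)^3 + 69.0490/(1+0.139)^3 = 60.8356

$60.84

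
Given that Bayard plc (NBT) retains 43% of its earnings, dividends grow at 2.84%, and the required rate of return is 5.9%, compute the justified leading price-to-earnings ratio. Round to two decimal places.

Payout ratio b = 1 − 0.43 = 0.57.
Justified leading P/E = b/(r−g) = 0.57/(0.059−0.0284) = 18.6275

18.63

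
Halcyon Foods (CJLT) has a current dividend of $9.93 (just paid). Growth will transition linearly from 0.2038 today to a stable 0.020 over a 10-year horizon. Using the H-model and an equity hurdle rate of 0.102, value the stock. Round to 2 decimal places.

H-model: P₀ = D₀[(1+g_L) + H(g_S−g_L)]/(r−g_L), with H = 10/2 = 5.
P₀ = 9.93 × [(1+0.02) + 5×(0.2038−0.02)] / (0.102−0.02)
   = 9.93 × 1.9390 / 0.082 = 234.8082

$234.81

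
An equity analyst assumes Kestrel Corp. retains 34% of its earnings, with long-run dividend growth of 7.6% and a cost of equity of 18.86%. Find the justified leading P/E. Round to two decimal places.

5.86

Payout ratio b = 1 − 0.34 = 0.66.
Justified leading P/E = b/(r−g) = 0.66/(0.1886−0.076) = 5.8615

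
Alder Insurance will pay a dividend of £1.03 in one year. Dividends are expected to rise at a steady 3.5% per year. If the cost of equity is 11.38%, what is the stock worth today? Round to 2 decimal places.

£13.07

Gordon growth model: P₀ = D₁/(r − g), with D₁ = 1.03 given directly.
P₀ = 1.0300 / (0.1138 − 0.035) = 1.0300 / 0.0788 = 13.0711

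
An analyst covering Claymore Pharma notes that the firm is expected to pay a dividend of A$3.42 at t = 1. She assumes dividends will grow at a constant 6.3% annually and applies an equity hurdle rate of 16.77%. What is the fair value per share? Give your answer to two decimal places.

Gordon growth model: P₀ = D₁/(r − g), with D₁ = 3.42 given directly.
P₀ = 3.4200 / (0.1677 − 0.063) = 3.4200 / 0.1047 = 32.6648

A$32.66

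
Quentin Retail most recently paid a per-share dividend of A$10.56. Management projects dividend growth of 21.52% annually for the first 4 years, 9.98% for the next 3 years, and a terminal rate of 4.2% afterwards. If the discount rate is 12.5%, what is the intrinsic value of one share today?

Three-stage DDM. Project D₁…D_7; terminal Gordon value at t=7 with g = 0.042; discount at r = 0.125.
D_1 = 12.8325
D_2 = 15.5941
D_3 = 18.9499
D_4 = 23.0279
D_5 = 25.3261
D_6 = 27.8537
D_7 = 30.6335
TV_7 = 31.9201/(0.125−0.042) = 384.5791
P₀ = Σ Dₜ/(1+r)ᵗ + TV_7/(1+r)^7 = 261.2620

A$261.26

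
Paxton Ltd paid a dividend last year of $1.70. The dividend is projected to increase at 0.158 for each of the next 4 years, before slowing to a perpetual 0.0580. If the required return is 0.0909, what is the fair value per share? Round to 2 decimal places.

$77.32

Two-stage DDM. Project D₁…D_4 at 0.158, terminal growth 0.058, discount at r = 0.0909.
D_1 = 1.9686
D_2 = 2.2796
D_3 = 2.6398
D_4 = 3.0569
Terminal value at t=4: TV = D_5/(r−g) = 3.2342/(0.0909−0.058) = 98.3044
P₀ = 1.9686/(1+0.0909)^1 + 2.2796/(1+0.0909)^2 + 2.6398/(1+0.0909)^3 + 3.0569/(1+0.0909)^4 + 98.3044/(1+0.0909)^4 = 77.3237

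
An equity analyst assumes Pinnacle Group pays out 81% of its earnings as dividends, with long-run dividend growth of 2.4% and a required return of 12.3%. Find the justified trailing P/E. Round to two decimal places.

8.38

Justified trailing P/E = b(1+g)/(r−g) = 0.81×(1+0.024)/(0.123−0.024) = 8.3782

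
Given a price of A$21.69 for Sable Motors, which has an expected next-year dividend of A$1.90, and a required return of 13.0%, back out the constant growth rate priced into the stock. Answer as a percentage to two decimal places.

From P₀ = D₁/(r − g), the implied growth is g = r − D₁/P₀.
g = 0.13 − 1.90/21.69 = 0.13 − 0.08760 = 0.04240

4.24%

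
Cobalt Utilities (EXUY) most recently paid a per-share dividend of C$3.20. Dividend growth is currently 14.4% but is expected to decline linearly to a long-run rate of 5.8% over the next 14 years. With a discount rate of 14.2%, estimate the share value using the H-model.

C$63.24

H-model: P₀ = D₀[(1+g_L) + H(g_S−g_L)]/(r−g_L), with H = 14/2 = 7.
P₀ = 3.20 × [(1+0.058) + 7×(0.144−0.058)] / (0.142−0.058)
   = 3.20 × 1.6600 / 0.084 = 63.2381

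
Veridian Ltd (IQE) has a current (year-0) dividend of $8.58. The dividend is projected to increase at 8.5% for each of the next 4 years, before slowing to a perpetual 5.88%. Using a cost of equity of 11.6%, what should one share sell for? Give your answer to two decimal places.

$173.90

Two-stage DDM. Project D₁…D_4 at 0.085, terminal growth 0.0588, discount at r = 0.116.
D_1 = 9.3093
D_2 = 10.1006
D_3 = 10.9591
D_4 = 11.8907
Terminal value at t=4: TV = D_5/(r−g) = 12.5898/(0.116−0.0588) = 220.1021
P₀ = 9.3093/(1+0.116)^1 + 10.1006/(1+0.116)^2 + 10.9591/(1+0.116)^3 + 11.8907/(1+0.116)^4 + 220.1021/(1+0.116)^4 = 173.8970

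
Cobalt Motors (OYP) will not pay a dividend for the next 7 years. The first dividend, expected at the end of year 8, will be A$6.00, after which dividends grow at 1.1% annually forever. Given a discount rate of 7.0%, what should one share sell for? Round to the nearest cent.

A$63.33

Deferred-dividend DDM. At t=7 the remaining stream is a growing perpetuity with first payment D_8 = 6.00.
V_7 = D_8/(r−g) = 6.00/(0.07−0.011) = 101.6949
P₀ = V_7/(1+r)^7 = 101.6949/(1+0.07)^7 = 63.3305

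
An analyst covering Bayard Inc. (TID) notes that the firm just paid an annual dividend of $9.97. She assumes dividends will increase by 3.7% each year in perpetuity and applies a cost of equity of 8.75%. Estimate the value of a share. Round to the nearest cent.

Gordon growth model: P₀ = D₁/(r − g). D₁ = 9.97 × (1 + 0.037) = 10.3389.
P₀ = 10.3389 / (0.0875 − 0.037) = 10.3389 / 0.0505 = 204.7305

$204.73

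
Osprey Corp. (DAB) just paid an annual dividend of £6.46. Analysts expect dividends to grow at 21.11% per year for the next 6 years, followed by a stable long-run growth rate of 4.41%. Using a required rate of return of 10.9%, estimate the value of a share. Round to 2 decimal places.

£229.64

Two-stage DDM. Project D₁…D_6 at 0.2111, terminal growth 0.0441, discount at r = 0.109.
D_1 = 7.8237
D_2 = 9.4753
D_3 = 11.4755
D_4 = 13.8980
D_5 = 16.8319
D_6 = 20.3851
Terminal value at t=6: TV = D_7/(r−g) = 21.2841/(0.109−0.0441) = 327.9517
P₀ = 7.8237/(1+0.109)^1 + 9.4753/(1+0.109)^2 + 11.4755/(1+0.109)^3 + 13.8980/(1+0.109)^4 + 16.8319/(1+0.109)^5 + 20.3851/(1+0.109)^6 + 327.9517/(1+0.109)^6 = 229.6396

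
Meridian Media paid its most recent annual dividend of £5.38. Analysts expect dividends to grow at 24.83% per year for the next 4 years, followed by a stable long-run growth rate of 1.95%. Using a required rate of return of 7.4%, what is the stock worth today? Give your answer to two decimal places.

Two-stage DDM. Project D₁…D_4 at 0.2483, terminal growth 0.0195, discount at r = 0.074.
D_1 = 6.7159
D_2 = 8.3834
D_3 = 10.4650
D_4 = 13.0635
Terminal value at t=4: TV = D_5/(r−g) = 13.3182/(0.074−0.0195) = 244.3706
P₀ = 6.7159/(1+0.074)^1 + 8.3834/(1+0.074)^2 + 10.4650/(1+0.074)^3 + 13.0635/(1+0.074)^4 + 244.3706/(1+0.074)^4 = 215.4542

£215.45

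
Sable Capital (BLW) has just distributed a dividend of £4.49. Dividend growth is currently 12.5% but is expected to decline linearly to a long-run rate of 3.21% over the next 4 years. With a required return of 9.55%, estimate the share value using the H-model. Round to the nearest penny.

H-model: P₀ = D₀[(1+g_L) + H(g_S−g_L)]/(r−g_L), with H = 4/2 = 2.
P₀ = 4.49 × [(1+0.0321) + 2×(0.125−0.0321)] / (0.0955−0.0321)
   = 4.49 × 1.2179 / 0.0634 = 86.2519

£86.25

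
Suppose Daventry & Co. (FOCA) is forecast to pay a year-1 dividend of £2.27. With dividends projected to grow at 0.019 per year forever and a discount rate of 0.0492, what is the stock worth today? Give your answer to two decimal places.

£75.17

Gordon growth model: P₀ = D₁/(r − g), with D₁ = 2.27 given directly.
P₀ = 2.2700 / (0.0492 − 0.019) = 2.2700 / 0.0302 = 75.1656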